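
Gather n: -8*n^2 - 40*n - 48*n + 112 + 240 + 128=-8*n^2 - 88*n + 480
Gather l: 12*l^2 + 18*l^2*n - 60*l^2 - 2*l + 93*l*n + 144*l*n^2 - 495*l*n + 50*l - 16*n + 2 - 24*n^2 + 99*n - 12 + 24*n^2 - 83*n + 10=l^2*(18*n - 48) + l*(144*n^2 - 402*n + 48)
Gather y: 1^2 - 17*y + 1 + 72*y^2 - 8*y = 72*y^2 - 25*y + 2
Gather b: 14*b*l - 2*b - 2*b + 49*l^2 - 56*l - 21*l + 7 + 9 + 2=b*(14*l - 4) + 49*l^2 - 77*l + 18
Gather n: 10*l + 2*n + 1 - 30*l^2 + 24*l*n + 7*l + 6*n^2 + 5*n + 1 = -30*l^2 + 17*l + 6*n^2 + n*(24*l + 7) + 2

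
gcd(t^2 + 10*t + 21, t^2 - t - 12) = t + 3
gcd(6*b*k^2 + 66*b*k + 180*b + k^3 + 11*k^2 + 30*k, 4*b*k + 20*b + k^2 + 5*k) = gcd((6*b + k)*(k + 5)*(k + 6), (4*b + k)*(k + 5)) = k + 5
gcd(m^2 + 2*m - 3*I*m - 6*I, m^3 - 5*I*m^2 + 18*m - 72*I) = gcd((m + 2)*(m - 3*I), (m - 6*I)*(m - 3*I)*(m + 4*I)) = m - 3*I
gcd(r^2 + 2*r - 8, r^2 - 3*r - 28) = r + 4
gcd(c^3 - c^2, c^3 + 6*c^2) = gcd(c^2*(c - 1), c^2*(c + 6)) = c^2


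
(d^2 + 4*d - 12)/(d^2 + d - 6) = (d + 6)/(d + 3)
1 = 1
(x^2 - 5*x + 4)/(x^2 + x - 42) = (x^2 - 5*x + 4)/(x^2 + x - 42)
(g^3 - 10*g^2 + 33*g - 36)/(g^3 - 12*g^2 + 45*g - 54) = (g - 4)/(g - 6)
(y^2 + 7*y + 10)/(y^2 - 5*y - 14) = (y + 5)/(y - 7)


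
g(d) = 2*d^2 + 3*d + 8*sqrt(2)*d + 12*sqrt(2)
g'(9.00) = 50.31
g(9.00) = 307.79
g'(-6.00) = -9.69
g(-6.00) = 3.09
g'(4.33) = 31.63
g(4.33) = 116.45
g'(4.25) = 31.31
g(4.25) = 113.93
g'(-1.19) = 9.55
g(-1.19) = 2.77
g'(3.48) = 28.23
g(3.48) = 91.00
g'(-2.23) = 5.39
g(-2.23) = -5.00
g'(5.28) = 35.43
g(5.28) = 148.30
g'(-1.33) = 8.99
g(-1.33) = 1.47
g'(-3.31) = 1.07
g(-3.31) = -8.50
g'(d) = 4*d + 3 + 8*sqrt(2)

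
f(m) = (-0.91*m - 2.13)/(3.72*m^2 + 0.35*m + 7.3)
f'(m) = (-7.44*m - 0.35)*(-0.91*m - 2.13)/(3.72*m^2 + 0.35*m + 7.3)^2 - 0.91/(3.72*m^2 + 0.35*m + 7.3)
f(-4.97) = 0.02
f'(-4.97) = -0.00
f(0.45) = -0.31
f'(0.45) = 0.03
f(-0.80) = -0.15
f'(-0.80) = -0.19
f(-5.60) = 0.02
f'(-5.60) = 0.00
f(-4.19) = 0.02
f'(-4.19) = -0.00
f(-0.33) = -0.24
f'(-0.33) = -0.19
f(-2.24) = -0.00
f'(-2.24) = -0.04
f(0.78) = -0.29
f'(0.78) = 0.09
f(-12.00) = 0.02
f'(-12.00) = 0.00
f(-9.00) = 0.02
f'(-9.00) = 0.00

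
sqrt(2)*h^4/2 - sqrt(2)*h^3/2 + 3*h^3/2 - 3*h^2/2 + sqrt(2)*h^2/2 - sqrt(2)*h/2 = h*(h - 1)*(h + sqrt(2))*(sqrt(2)*h/2 + 1/2)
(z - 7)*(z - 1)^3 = z^4 - 10*z^3 + 24*z^2 - 22*z + 7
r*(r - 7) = r^2 - 7*r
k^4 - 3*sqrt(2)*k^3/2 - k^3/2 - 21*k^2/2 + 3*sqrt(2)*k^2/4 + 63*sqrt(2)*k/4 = k*(k - 7/2)*(k + 3)*(k - 3*sqrt(2)/2)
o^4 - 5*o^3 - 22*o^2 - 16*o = o*(o - 8)*(o + 1)*(o + 2)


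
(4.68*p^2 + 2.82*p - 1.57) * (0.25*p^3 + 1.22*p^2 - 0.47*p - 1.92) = 1.17*p^5 + 6.4146*p^4 + 0.8483*p^3 - 12.2264*p^2 - 4.6765*p + 3.0144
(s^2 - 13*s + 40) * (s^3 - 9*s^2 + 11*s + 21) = s^5 - 22*s^4 + 168*s^3 - 482*s^2 + 167*s + 840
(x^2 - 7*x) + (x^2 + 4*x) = 2*x^2 - 3*x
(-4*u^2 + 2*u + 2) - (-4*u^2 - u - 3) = 3*u + 5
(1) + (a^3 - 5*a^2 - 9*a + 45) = a^3 - 5*a^2 - 9*a + 46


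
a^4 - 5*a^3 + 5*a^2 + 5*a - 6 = (a - 3)*(a - 2)*(a - 1)*(a + 1)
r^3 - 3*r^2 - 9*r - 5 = (r - 5)*(r + 1)^2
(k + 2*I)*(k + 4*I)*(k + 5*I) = k^3 + 11*I*k^2 - 38*k - 40*I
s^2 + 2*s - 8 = (s - 2)*(s + 4)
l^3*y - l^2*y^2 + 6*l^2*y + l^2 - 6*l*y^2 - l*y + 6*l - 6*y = (l + 6)*(l - y)*(l*y + 1)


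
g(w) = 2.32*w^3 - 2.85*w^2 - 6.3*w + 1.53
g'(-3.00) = 73.44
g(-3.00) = -67.86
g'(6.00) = 210.06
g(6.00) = 362.25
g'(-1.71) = 23.80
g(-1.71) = -7.63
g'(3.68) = 66.98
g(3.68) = 55.37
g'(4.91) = 133.51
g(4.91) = 176.51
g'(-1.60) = 20.64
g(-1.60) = -5.19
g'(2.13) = 13.14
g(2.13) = -2.40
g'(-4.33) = 148.87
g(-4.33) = -212.97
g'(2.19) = 14.60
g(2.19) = -1.57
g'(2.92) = 36.40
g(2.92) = 16.60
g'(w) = 6.96*w^2 - 5.7*w - 6.3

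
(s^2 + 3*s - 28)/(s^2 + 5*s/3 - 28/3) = 3*(s^2 + 3*s - 28)/(3*s^2 + 5*s - 28)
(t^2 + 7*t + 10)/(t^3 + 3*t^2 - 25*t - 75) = (t + 2)/(t^2 - 2*t - 15)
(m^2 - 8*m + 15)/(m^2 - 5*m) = (m - 3)/m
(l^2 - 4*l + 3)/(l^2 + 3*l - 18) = (l - 1)/(l + 6)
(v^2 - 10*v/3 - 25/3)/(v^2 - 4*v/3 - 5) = (v - 5)/(v - 3)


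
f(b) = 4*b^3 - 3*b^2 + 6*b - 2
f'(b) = 12*b^2 - 6*b + 6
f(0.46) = 0.51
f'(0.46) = 5.78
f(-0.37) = -4.83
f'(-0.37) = 9.86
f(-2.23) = -74.66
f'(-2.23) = 79.05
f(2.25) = 41.88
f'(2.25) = 53.25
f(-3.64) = -256.50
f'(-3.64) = 186.84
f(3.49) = 152.43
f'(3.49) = 131.22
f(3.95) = 221.41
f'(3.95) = 169.53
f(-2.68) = -116.62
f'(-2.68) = 108.27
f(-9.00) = -3215.00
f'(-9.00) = 1032.00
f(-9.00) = -3215.00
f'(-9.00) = 1032.00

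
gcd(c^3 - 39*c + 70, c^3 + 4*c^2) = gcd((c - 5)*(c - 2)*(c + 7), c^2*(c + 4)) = 1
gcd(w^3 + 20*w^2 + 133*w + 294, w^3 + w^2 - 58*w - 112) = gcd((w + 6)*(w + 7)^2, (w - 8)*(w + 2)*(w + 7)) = w + 7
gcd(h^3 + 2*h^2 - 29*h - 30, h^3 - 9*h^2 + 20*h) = h - 5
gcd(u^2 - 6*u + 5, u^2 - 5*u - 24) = 1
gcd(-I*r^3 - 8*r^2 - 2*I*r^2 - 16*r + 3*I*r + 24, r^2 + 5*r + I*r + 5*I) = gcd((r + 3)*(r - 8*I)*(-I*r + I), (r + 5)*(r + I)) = 1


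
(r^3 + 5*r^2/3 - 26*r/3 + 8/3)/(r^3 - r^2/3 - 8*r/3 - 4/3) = (3*r^2 + 11*r - 4)/(3*r^2 + 5*r + 2)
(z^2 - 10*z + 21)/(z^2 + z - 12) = (z - 7)/(z + 4)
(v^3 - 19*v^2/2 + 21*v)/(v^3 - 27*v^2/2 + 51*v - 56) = v*(v - 6)/(v^2 - 10*v + 16)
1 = 1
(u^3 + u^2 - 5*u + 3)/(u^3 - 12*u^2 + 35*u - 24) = (u^2 + 2*u - 3)/(u^2 - 11*u + 24)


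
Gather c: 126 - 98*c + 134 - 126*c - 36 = 224 - 224*c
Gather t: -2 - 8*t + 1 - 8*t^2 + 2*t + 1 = -8*t^2 - 6*t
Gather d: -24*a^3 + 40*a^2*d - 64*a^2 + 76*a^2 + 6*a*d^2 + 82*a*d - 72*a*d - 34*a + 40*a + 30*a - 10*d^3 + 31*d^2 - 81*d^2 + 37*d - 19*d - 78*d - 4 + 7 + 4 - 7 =-24*a^3 + 12*a^2 + 36*a - 10*d^3 + d^2*(6*a - 50) + d*(40*a^2 + 10*a - 60)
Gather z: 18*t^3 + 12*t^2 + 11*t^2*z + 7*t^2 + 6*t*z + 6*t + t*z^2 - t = 18*t^3 + 19*t^2 + t*z^2 + 5*t + z*(11*t^2 + 6*t)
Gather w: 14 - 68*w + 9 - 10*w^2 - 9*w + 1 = -10*w^2 - 77*w + 24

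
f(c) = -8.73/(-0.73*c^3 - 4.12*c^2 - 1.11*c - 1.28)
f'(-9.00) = -0.02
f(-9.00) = -0.04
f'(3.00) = -0.11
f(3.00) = 0.14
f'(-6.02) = -1.14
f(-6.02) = -0.57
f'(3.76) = -0.05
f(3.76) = 0.09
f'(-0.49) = 7.80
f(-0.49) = 5.33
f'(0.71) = -3.63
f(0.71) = 1.98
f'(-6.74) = -0.22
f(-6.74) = -0.21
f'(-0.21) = 3.06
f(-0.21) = 7.15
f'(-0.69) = 6.17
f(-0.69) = 3.90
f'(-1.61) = 1.11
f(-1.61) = 1.23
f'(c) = -8.73*(2.19*c^2 + 8.24*c + 1.11)/(-0.73*c^3 - 4.12*c^2 - 1.11*c - 1.28)^2 = (-19.1187*c^2 - 71.9352*c - 9.6903)/(0.73*c^3 + 4.12*c^2 + 1.11*c + 1.28)^2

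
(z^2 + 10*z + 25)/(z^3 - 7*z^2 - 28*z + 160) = (z + 5)/(z^2 - 12*z + 32)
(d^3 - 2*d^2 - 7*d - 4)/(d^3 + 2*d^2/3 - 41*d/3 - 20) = 3*(d^2 + 2*d + 1)/(3*d^2 + 14*d + 15)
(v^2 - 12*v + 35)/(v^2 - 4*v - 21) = (v - 5)/(v + 3)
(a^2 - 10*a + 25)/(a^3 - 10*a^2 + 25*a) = 1/a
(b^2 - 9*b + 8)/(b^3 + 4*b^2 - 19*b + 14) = (b - 8)/(b^2 + 5*b - 14)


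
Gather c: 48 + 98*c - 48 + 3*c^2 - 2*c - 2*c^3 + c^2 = -2*c^3 + 4*c^2 + 96*c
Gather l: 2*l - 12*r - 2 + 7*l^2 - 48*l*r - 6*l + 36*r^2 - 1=7*l^2 + l*(-48*r - 4) + 36*r^2 - 12*r - 3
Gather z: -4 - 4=-8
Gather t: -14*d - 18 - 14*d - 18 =-28*d - 36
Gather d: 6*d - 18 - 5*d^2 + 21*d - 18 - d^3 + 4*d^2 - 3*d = -d^3 - d^2 + 24*d - 36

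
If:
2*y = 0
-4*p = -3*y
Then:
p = 0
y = 0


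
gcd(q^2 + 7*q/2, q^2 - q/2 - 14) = q + 7/2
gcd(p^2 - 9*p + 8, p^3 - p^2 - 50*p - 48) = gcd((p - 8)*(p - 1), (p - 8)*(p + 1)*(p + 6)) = p - 8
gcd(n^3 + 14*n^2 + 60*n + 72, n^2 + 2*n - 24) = n + 6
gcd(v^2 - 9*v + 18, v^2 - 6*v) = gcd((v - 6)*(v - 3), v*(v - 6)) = v - 6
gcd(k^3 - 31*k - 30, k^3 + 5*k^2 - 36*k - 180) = k^2 - k - 30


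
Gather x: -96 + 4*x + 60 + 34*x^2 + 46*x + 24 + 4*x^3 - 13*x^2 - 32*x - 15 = 4*x^3 + 21*x^2 + 18*x - 27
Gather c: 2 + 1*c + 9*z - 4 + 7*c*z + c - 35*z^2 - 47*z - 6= c*(7*z + 2) - 35*z^2 - 38*z - 8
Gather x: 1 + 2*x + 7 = 2*x + 8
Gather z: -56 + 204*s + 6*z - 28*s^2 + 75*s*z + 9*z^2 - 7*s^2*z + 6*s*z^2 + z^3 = -28*s^2 + 204*s + z^3 + z^2*(6*s + 9) + z*(-7*s^2 + 75*s + 6) - 56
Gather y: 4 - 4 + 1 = 1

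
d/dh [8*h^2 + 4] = 16*h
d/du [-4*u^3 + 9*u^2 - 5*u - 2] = -12*u^2 + 18*u - 5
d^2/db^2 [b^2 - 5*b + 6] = 2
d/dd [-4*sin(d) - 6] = -4*cos(d)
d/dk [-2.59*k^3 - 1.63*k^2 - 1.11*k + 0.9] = -7.77*k^2 - 3.26*k - 1.11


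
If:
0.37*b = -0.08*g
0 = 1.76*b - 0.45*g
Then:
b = 0.00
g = 0.00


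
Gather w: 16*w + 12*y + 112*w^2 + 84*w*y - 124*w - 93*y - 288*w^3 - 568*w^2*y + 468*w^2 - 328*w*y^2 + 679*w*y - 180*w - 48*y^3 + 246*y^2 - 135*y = -288*w^3 + w^2*(580 - 568*y) + w*(-328*y^2 + 763*y - 288) - 48*y^3 + 246*y^2 - 216*y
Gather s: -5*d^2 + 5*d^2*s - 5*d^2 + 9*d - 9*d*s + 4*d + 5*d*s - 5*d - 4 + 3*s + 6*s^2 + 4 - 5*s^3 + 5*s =-10*d^2 + 8*d - 5*s^3 + 6*s^2 + s*(5*d^2 - 4*d + 8)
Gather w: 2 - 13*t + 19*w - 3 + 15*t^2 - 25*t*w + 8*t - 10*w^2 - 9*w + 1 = 15*t^2 - 5*t - 10*w^2 + w*(10 - 25*t)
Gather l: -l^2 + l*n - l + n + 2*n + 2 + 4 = -l^2 + l*(n - 1) + 3*n + 6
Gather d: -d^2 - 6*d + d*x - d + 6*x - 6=-d^2 + d*(x - 7) + 6*x - 6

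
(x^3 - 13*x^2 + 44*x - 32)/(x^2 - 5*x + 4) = x - 8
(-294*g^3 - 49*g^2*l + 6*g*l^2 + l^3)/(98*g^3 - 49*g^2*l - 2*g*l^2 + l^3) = (-6*g - l)/(2*g - l)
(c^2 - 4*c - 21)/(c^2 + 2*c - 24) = (c^2 - 4*c - 21)/(c^2 + 2*c - 24)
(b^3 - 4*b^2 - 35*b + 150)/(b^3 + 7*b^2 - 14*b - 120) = (b^2 - 10*b + 25)/(b^2 + b - 20)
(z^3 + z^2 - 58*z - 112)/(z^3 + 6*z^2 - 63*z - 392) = (z + 2)/(z + 7)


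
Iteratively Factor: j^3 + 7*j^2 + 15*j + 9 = (j + 1)*(j^2 + 6*j + 9) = (j + 1)*(j + 3)*(j + 3)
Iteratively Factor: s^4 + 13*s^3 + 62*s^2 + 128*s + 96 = (s + 4)*(s^3 + 9*s^2 + 26*s + 24) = (s + 2)*(s + 4)*(s^2 + 7*s + 12) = (s + 2)*(s + 3)*(s + 4)*(s + 4)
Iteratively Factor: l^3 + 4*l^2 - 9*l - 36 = (l + 4)*(l^2 - 9) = (l + 3)*(l + 4)*(l - 3)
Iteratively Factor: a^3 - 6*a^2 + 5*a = (a - 1)*(a^2 - 5*a) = (a - 5)*(a - 1)*(a)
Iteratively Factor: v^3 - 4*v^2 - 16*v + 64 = (v - 4)*(v^2 - 16) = (v - 4)^2*(v + 4)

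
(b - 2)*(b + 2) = b^2 - 4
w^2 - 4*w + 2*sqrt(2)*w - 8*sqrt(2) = (w - 4)*(w + 2*sqrt(2))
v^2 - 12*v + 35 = (v - 7)*(v - 5)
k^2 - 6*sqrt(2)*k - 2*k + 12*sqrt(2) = (k - 2)*(k - 6*sqrt(2))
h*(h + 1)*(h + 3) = h^3 + 4*h^2 + 3*h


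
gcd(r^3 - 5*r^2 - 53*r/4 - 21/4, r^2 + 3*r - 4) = 1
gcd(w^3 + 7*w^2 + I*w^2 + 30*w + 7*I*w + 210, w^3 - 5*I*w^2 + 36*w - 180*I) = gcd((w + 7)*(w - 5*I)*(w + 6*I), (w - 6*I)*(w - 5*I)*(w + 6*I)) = w^2 + I*w + 30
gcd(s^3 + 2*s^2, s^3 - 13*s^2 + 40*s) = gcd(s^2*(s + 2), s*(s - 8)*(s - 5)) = s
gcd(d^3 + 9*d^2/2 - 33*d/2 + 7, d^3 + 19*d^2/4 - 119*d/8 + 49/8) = d^2 + 13*d/2 - 7/2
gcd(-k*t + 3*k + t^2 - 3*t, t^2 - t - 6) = t - 3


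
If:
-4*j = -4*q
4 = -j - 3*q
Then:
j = -1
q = -1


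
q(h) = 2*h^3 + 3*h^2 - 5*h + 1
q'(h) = 6*h^2 + 6*h - 5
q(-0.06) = 1.31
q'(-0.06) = -5.34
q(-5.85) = -267.49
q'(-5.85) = 165.24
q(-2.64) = -1.69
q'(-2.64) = 20.98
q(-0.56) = 4.39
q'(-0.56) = -6.48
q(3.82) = 137.16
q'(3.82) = 105.47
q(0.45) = -0.46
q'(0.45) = -1.08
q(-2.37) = 3.08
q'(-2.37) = 14.48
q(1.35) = 4.64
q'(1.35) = 14.04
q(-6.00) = -293.00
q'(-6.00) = 175.00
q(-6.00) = -293.00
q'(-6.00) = 175.00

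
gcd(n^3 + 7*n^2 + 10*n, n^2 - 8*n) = n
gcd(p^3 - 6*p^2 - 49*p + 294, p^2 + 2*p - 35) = p + 7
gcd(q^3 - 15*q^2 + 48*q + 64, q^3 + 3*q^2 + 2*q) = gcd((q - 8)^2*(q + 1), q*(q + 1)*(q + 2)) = q + 1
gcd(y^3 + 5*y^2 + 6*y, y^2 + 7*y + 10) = y + 2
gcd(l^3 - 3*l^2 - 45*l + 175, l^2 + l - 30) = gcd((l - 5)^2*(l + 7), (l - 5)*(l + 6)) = l - 5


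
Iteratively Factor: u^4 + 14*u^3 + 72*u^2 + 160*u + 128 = (u + 2)*(u^3 + 12*u^2 + 48*u + 64) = (u + 2)*(u + 4)*(u^2 + 8*u + 16) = (u + 2)*(u + 4)^2*(u + 4)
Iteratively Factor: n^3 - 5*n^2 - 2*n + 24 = (n - 4)*(n^2 - n - 6) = (n - 4)*(n + 2)*(n - 3)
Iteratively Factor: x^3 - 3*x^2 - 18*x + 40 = (x + 4)*(x^2 - 7*x + 10) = (x - 2)*(x + 4)*(x - 5)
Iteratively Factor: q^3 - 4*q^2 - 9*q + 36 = (q + 3)*(q^2 - 7*q + 12) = (q - 4)*(q + 3)*(q - 3)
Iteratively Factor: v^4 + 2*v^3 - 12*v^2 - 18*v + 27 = (v + 3)*(v^3 - v^2 - 9*v + 9) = (v - 1)*(v + 3)*(v^2 - 9) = (v - 1)*(v + 3)^2*(v - 3)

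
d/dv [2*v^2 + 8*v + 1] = 4*v + 8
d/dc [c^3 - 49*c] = 3*c^2 - 49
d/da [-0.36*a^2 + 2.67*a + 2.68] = 2.67 - 0.72*a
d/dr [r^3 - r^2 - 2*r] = 3*r^2 - 2*r - 2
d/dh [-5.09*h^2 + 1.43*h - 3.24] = 1.43 - 10.18*h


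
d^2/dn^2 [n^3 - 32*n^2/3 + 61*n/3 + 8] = 6*n - 64/3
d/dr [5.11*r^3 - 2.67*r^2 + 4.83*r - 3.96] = 15.33*r^2 - 5.34*r + 4.83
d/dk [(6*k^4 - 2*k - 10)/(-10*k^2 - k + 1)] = 2*((1 - 12*k^3)*(10*k^2 + k - 1) - (20*k + 1)*(-3*k^4 + k + 5))/(10*k^2 + k - 1)^2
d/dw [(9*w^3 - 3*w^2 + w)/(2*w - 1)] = (36*w^3 - 33*w^2 + 6*w - 1)/(4*w^2 - 4*w + 1)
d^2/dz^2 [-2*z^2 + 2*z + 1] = -4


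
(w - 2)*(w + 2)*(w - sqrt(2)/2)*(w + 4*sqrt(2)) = w^4 + 7*sqrt(2)*w^3/2 - 8*w^2 - 14*sqrt(2)*w + 16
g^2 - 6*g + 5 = (g - 5)*(g - 1)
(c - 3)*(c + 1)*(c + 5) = c^3 + 3*c^2 - 13*c - 15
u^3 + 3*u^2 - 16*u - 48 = (u - 4)*(u + 3)*(u + 4)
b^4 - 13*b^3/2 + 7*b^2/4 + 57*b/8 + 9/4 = (b - 6)*(b - 3/2)*(b + 1/2)^2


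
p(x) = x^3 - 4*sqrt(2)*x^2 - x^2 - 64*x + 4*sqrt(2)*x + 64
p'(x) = 3*x^2 - 8*sqrt(2)*x - 2*x - 64 + 4*sqrt(2)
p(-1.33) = 127.47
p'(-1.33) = -35.33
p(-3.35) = 147.15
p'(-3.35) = 19.93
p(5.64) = -297.40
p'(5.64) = -38.00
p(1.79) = -56.03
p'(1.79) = -72.56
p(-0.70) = 101.24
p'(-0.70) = -47.55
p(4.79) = -258.30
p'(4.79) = -53.28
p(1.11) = -7.60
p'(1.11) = -69.43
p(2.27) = -91.04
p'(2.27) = -73.11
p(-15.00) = -3933.65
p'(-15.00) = 816.36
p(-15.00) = -3933.65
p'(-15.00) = 816.36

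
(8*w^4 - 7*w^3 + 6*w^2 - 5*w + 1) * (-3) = -24*w^4 + 21*w^3 - 18*w^2 + 15*w - 3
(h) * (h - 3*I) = h^2 - 3*I*h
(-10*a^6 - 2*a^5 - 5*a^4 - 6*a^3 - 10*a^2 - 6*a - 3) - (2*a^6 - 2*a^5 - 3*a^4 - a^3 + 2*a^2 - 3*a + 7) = -12*a^6 - 2*a^4 - 5*a^3 - 12*a^2 - 3*a - 10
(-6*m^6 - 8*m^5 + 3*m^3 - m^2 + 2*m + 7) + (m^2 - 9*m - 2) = -6*m^6 - 8*m^5 + 3*m^3 - 7*m + 5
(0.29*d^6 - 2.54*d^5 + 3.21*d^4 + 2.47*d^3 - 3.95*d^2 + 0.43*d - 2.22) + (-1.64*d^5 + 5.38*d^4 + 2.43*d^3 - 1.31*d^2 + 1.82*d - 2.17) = 0.29*d^6 - 4.18*d^5 + 8.59*d^4 + 4.9*d^3 - 5.26*d^2 + 2.25*d - 4.39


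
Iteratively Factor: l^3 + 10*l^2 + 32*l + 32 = (l + 2)*(l^2 + 8*l + 16) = (l + 2)*(l + 4)*(l + 4)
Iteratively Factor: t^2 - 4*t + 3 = (t - 1)*(t - 3)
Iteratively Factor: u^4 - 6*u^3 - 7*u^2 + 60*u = (u - 4)*(u^3 - 2*u^2 - 15*u) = u*(u - 4)*(u^2 - 2*u - 15) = u*(u - 5)*(u - 4)*(u + 3)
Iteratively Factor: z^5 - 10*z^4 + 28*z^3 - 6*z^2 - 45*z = (z)*(z^4 - 10*z^3 + 28*z^2 - 6*z - 45) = z*(z - 5)*(z^3 - 5*z^2 + 3*z + 9) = z*(z - 5)*(z + 1)*(z^2 - 6*z + 9) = z*(z - 5)*(z - 3)*(z + 1)*(z - 3)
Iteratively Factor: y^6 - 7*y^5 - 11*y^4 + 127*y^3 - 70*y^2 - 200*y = (y - 2)*(y^5 - 5*y^4 - 21*y^3 + 85*y^2 + 100*y) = y*(y - 2)*(y^4 - 5*y^3 - 21*y^2 + 85*y + 100) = y*(y - 2)*(y + 1)*(y^3 - 6*y^2 - 15*y + 100) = y*(y - 5)*(y - 2)*(y + 1)*(y^2 - y - 20) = y*(y - 5)*(y - 2)*(y + 1)*(y + 4)*(y - 5)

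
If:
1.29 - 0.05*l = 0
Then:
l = 25.80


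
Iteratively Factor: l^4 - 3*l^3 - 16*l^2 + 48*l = (l + 4)*(l^3 - 7*l^2 + 12*l) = l*(l + 4)*(l^2 - 7*l + 12) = l*(l - 3)*(l + 4)*(l - 4)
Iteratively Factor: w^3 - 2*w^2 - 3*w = (w)*(w^2 - 2*w - 3) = w*(w - 3)*(w + 1)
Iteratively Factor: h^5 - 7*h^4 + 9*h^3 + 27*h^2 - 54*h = (h - 3)*(h^4 - 4*h^3 - 3*h^2 + 18*h) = h*(h - 3)*(h^3 - 4*h^2 - 3*h + 18) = h*(h - 3)^2*(h^2 - h - 6) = h*(h - 3)^2*(h + 2)*(h - 3)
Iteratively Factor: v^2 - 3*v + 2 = (v - 1)*(v - 2)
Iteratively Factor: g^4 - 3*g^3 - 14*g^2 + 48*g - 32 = (g - 1)*(g^3 - 2*g^2 - 16*g + 32) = (g - 1)*(g + 4)*(g^2 - 6*g + 8) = (g - 4)*(g - 1)*(g + 4)*(g - 2)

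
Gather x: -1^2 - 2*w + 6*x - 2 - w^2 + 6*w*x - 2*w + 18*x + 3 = -w^2 - 4*w + x*(6*w + 24)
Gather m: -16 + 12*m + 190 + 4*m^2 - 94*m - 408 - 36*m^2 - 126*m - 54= -32*m^2 - 208*m - 288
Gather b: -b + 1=1 - b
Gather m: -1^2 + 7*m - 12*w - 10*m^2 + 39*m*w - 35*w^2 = -10*m^2 + m*(39*w + 7) - 35*w^2 - 12*w - 1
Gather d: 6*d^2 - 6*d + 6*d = 6*d^2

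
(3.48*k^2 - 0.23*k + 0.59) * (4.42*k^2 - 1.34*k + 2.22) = 15.3816*k^4 - 5.6798*k^3 + 10.6416*k^2 - 1.3012*k + 1.3098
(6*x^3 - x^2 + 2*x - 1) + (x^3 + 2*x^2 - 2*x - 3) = 7*x^3 + x^2 - 4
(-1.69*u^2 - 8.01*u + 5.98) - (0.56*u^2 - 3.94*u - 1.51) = -2.25*u^2 - 4.07*u + 7.49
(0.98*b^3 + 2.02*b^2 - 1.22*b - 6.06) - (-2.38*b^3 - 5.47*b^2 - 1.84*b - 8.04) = 3.36*b^3 + 7.49*b^2 + 0.62*b + 1.98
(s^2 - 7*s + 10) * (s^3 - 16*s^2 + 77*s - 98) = s^5 - 23*s^4 + 199*s^3 - 797*s^2 + 1456*s - 980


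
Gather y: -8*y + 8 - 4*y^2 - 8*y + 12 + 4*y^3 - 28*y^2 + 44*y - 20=4*y^3 - 32*y^2 + 28*y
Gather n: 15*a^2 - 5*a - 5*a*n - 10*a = 15*a^2 - 5*a*n - 15*a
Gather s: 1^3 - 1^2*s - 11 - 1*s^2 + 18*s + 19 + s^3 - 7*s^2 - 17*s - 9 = s^3 - 8*s^2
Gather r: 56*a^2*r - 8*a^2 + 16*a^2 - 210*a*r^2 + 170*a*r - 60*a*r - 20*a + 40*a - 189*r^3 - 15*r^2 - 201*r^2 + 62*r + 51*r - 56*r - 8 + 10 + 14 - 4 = 8*a^2 + 20*a - 189*r^3 + r^2*(-210*a - 216) + r*(56*a^2 + 110*a + 57) + 12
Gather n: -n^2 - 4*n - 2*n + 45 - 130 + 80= -n^2 - 6*n - 5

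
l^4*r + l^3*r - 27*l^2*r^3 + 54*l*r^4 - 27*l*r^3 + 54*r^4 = (l - 3*r)^2*(l + 6*r)*(l*r + r)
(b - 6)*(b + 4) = b^2 - 2*b - 24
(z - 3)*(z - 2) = z^2 - 5*z + 6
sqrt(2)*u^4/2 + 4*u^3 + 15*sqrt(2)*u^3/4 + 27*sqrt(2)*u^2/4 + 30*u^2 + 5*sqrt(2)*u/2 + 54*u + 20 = (u + 1/2)*(u + 5)*(u + 4*sqrt(2))*(sqrt(2)*u/2 + sqrt(2))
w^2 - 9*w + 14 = (w - 7)*(w - 2)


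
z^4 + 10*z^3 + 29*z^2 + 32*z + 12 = (z + 1)^2*(z + 2)*(z + 6)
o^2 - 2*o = o*(o - 2)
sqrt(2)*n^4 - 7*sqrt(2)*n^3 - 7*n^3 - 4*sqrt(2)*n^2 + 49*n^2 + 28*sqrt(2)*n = n*(n - 7)*(n - 4*sqrt(2))*(sqrt(2)*n + 1)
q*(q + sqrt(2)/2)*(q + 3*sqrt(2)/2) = q^3 + 2*sqrt(2)*q^2 + 3*q/2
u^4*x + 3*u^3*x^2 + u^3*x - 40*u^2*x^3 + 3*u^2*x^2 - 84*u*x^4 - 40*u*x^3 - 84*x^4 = (u - 6*x)*(u + 2*x)*(u + 7*x)*(u*x + x)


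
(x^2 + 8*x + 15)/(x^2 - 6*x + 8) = (x^2 + 8*x + 15)/(x^2 - 6*x + 8)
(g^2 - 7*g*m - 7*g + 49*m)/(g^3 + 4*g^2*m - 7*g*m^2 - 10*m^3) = (g^2 - 7*g*m - 7*g + 49*m)/(g^3 + 4*g^2*m - 7*g*m^2 - 10*m^3)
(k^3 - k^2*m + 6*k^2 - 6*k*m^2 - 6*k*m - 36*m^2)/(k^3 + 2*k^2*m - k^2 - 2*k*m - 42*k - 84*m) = (k - 3*m)/(k - 7)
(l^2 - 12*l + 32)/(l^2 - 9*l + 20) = (l - 8)/(l - 5)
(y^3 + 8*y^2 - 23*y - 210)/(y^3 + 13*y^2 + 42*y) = (y - 5)/y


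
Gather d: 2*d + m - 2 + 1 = 2*d + m - 1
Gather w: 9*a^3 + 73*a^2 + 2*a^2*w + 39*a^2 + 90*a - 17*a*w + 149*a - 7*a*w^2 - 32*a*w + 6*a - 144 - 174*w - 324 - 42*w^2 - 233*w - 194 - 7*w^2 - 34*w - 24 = 9*a^3 + 112*a^2 + 245*a + w^2*(-7*a - 49) + w*(2*a^2 - 49*a - 441) - 686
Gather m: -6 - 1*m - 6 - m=-2*m - 12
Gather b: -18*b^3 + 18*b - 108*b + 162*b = -18*b^3 + 72*b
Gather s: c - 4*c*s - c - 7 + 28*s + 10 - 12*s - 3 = s*(16 - 4*c)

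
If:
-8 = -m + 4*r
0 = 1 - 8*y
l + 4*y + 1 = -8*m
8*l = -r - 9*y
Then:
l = 59/510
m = -103/510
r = -4183/2040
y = 1/8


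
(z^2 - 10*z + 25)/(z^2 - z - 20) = (z - 5)/(z + 4)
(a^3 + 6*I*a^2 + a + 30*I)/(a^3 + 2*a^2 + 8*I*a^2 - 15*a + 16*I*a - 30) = (a - 2*I)/(a + 2)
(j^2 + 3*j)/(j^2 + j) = (j + 3)/(j + 1)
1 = 1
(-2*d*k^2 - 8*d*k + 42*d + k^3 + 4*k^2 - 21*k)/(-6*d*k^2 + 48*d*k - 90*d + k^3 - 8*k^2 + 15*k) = (2*d*k + 14*d - k^2 - 7*k)/(6*d*k - 30*d - k^2 + 5*k)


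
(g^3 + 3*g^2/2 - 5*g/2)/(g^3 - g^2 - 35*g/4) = 2*(g - 1)/(2*g - 7)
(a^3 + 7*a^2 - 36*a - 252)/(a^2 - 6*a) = a + 13 + 42/a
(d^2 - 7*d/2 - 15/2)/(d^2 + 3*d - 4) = (2*d^2 - 7*d - 15)/(2*(d^2 + 3*d - 4))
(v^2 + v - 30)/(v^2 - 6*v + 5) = (v + 6)/(v - 1)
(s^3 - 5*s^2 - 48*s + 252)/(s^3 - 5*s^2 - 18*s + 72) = (s^2 + s - 42)/(s^2 + s - 12)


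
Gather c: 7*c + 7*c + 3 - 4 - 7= 14*c - 8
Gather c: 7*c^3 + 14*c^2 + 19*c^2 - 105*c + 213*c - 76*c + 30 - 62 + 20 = 7*c^3 + 33*c^2 + 32*c - 12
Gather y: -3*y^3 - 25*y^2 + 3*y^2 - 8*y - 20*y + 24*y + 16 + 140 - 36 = -3*y^3 - 22*y^2 - 4*y + 120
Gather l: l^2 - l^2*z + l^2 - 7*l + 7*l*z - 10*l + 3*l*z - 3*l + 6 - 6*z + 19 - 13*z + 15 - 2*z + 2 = l^2*(2 - z) + l*(10*z - 20) - 21*z + 42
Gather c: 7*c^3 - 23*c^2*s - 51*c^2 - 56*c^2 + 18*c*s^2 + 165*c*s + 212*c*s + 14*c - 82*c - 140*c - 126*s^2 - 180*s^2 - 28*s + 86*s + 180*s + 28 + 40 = 7*c^3 + c^2*(-23*s - 107) + c*(18*s^2 + 377*s - 208) - 306*s^2 + 238*s + 68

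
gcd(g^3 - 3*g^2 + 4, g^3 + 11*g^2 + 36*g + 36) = 1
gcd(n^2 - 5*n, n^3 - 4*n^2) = n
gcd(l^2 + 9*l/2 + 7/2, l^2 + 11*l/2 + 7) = l + 7/2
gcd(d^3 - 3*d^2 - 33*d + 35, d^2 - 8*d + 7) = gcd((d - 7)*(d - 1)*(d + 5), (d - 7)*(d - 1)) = d^2 - 8*d + 7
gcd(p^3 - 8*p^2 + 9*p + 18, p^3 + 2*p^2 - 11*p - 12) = p^2 - 2*p - 3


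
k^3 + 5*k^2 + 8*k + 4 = (k + 1)*(k + 2)^2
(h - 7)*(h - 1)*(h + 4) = h^3 - 4*h^2 - 25*h + 28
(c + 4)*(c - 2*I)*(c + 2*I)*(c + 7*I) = c^4 + 4*c^3 + 7*I*c^3 + 4*c^2 + 28*I*c^2 + 16*c + 28*I*c + 112*I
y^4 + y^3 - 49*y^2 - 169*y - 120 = (y - 8)*(y + 1)*(y + 3)*(y + 5)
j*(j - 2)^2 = j^3 - 4*j^2 + 4*j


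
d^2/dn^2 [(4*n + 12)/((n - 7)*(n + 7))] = 8*(n^3 + 9*n^2 + 147*n + 147)/(n^6 - 147*n^4 + 7203*n^2 - 117649)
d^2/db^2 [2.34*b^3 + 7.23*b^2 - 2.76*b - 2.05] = 14.04*b + 14.46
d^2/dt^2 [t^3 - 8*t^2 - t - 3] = 6*t - 16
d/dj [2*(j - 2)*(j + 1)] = 4*j - 2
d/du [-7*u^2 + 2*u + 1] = 2 - 14*u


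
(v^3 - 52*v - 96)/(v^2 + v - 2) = (v^2 - 2*v - 48)/(v - 1)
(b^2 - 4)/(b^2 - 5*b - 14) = (b - 2)/(b - 7)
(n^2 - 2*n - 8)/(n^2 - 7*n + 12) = (n + 2)/(n - 3)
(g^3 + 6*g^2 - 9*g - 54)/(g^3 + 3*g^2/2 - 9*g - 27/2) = 2*(g + 6)/(2*g + 3)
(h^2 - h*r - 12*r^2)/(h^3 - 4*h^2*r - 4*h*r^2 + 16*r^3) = (-h - 3*r)/(-h^2 + 4*r^2)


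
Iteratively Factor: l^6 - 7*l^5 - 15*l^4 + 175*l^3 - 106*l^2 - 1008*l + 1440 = (l - 3)*(l^5 - 4*l^4 - 27*l^3 + 94*l^2 + 176*l - 480) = (l - 3)*(l + 3)*(l^4 - 7*l^3 - 6*l^2 + 112*l - 160) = (l - 3)*(l + 3)*(l + 4)*(l^3 - 11*l^2 + 38*l - 40) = (l - 4)*(l - 3)*(l + 3)*(l + 4)*(l^2 - 7*l + 10) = (l - 5)*(l - 4)*(l - 3)*(l + 3)*(l + 4)*(l - 2)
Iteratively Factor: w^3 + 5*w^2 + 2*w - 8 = (w + 4)*(w^2 + w - 2) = (w + 2)*(w + 4)*(w - 1)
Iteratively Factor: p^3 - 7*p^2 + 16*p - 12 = (p - 2)*(p^2 - 5*p + 6) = (p - 2)^2*(p - 3)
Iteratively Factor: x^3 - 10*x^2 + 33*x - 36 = (x - 3)*(x^2 - 7*x + 12) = (x - 4)*(x - 3)*(x - 3)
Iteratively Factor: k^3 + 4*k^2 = (k)*(k^2 + 4*k) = k*(k + 4)*(k)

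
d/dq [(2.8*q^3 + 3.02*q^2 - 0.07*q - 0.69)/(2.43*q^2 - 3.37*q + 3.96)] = (6.804*q^4 - 18.872*q^3 + 23.2567*q^2 + 27.2718*q - 2.6025)/(5.9049*q^4 - 16.3782*q^3 + 30.6025*q^2 - 26.6904*q + 15.6816)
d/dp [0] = 0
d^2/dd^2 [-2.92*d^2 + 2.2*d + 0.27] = -5.84000000000000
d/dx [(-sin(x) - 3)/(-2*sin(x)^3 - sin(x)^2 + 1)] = (-19*sin(x)^2 - 9*sin(x) + sin(3*x) - 1)*cos(x)/(2*sin(x)^3 + sin(x)^2 - 1)^2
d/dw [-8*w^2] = -16*w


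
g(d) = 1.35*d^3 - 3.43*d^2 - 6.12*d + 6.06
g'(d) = 4.05*d^2 - 6.86*d - 6.12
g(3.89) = 9.82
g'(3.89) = 28.48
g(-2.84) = -35.15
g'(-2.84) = 46.03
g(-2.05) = -7.44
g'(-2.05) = 24.96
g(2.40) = -9.72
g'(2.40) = 0.74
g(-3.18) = -52.58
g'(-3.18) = 56.65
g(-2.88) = -37.01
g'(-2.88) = 47.23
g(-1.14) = 6.58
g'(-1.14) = 6.96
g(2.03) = -9.20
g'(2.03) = -3.36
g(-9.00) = -1200.84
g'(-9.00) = 383.67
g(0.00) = 6.06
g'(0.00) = -6.12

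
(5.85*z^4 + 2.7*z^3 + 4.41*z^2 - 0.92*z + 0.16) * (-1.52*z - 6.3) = -8.892*z^5 - 40.959*z^4 - 23.7132*z^3 - 26.3846*z^2 + 5.5528*z - 1.008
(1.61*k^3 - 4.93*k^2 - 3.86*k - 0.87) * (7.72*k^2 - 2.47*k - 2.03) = 12.4292*k^5 - 42.0363*k^4 - 20.8904*k^3 + 12.8257*k^2 + 9.9847*k + 1.7661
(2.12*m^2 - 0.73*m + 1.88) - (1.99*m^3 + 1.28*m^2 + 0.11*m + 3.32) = -1.99*m^3 + 0.84*m^2 - 0.84*m - 1.44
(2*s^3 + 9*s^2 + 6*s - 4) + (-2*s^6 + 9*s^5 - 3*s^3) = -2*s^6 + 9*s^5 - s^3 + 9*s^2 + 6*s - 4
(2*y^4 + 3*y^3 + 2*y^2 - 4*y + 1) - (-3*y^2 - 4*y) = 2*y^4 + 3*y^3 + 5*y^2 + 1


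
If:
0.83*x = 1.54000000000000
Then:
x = 1.86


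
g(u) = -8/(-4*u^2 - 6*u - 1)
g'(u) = -8*(8*u + 6)/(-4*u^2 - 6*u - 1)^2 = 16*(-4*u - 3)/(4*u^2 + 6*u + 1)^2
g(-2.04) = 1.48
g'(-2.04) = 2.82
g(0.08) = 5.31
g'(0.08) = -23.43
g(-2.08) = 1.37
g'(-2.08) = 2.51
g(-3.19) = 0.35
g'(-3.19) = 0.31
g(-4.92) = 0.12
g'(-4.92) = 0.06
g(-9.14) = 0.03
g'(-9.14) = 0.01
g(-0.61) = -6.83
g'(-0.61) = -6.53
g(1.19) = 0.58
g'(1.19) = -0.65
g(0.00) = 8.00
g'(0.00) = -48.00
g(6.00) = 0.04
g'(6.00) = -0.01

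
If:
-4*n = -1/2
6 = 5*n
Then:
No Solution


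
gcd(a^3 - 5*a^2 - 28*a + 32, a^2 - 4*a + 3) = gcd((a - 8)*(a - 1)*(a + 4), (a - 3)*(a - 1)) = a - 1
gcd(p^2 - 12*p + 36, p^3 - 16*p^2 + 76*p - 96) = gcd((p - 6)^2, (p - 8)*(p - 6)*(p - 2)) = p - 6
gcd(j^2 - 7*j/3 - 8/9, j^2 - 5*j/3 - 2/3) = j + 1/3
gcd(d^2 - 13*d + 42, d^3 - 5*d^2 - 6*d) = d - 6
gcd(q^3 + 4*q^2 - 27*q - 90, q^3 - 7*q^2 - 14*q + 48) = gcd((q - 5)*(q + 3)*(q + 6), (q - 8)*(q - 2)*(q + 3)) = q + 3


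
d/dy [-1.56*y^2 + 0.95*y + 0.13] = 0.95 - 3.12*y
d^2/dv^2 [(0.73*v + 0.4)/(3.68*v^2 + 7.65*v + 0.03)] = ((0.73*v + 0.4)*(7.36*v + 7.65)*(14.72*v + 15.3) - (16.1184*v + 14.113)*(3.68*v^2 + 7.65*v + 0.03))/(3.68*v^2 + 7.65*v + 0.03)^3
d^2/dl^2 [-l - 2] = 0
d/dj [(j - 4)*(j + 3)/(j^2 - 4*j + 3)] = 3*(-j^2 + 10*j - 17)/(j^4 - 8*j^3 + 22*j^2 - 24*j + 9)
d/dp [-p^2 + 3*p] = 3 - 2*p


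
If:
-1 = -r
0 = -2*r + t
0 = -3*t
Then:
No Solution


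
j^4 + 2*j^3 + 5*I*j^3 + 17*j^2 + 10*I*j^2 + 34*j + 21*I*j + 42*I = (j + 2)*(j - 3*I)*(j + I)*(j + 7*I)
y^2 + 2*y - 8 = (y - 2)*(y + 4)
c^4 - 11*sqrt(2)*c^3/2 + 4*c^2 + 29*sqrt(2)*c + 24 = (c - 4*sqrt(2))*(c - 3*sqrt(2))*(c + sqrt(2)/2)*(c + sqrt(2))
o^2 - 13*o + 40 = (o - 8)*(o - 5)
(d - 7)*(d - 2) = d^2 - 9*d + 14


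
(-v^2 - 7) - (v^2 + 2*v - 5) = -2*v^2 - 2*v - 2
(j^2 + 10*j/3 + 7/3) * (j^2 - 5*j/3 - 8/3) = j^4 + 5*j^3/3 - 53*j^2/9 - 115*j/9 - 56/9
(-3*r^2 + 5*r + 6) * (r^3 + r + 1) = -3*r^5 + 5*r^4 + 3*r^3 + 2*r^2 + 11*r + 6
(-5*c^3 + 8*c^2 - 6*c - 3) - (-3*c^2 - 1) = -5*c^3 + 11*c^2 - 6*c - 2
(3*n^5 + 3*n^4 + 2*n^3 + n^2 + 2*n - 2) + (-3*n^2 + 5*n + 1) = 3*n^5 + 3*n^4 + 2*n^3 - 2*n^2 + 7*n - 1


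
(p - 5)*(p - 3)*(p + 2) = p^3 - 6*p^2 - p + 30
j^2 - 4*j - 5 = (j - 5)*(j + 1)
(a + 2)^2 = a^2 + 4*a + 4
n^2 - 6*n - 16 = (n - 8)*(n + 2)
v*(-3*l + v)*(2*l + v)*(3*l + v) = -18*l^3*v - 9*l^2*v^2 + 2*l*v^3 + v^4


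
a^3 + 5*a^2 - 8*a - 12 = (a - 2)*(a + 1)*(a + 6)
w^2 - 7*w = w*(w - 7)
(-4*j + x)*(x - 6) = -4*j*x + 24*j + x^2 - 6*x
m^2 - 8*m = m*(m - 8)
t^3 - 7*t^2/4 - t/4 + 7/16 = (t - 7/4)*(t - 1/2)*(t + 1/2)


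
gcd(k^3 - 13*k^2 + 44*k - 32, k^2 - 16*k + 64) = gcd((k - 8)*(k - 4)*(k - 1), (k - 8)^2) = k - 8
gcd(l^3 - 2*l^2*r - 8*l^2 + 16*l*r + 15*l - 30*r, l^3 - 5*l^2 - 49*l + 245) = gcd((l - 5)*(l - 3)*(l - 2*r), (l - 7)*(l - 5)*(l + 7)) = l - 5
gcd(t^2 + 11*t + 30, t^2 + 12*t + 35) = t + 5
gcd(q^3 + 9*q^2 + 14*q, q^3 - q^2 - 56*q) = q^2 + 7*q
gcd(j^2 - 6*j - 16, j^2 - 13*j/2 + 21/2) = 1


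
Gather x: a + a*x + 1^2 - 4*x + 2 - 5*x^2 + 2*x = a - 5*x^2 + x*(a - 2) + 3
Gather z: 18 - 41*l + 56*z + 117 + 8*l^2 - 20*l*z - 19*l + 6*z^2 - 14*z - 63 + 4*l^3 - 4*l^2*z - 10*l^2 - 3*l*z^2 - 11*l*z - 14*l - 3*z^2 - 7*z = 4*l^3 - 2*l^2 - 74*l + z^2*(3 - 3*l) + z*(-4*l^2 - 31*l + 35) + 72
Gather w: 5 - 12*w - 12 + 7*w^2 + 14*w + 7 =7*w^2 + 2*w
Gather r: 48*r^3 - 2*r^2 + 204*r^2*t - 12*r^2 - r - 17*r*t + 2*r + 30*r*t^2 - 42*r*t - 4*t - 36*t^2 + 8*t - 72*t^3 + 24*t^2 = 48*r^3 + r^2*(204*t - 14) + r*(30*t^2 - 59*t + 1) - 72*t^3 - 12*t^2 + 4*t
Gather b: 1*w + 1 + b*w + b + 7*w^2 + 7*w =b*(w + 1) + 7*w^2 + 8*w + 1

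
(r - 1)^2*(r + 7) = r^3 + 5*r^2 - 13*r + 7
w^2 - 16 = (w - 4)*(w + 4)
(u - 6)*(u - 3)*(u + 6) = u^3 - 3*u^2 - 36*u + 108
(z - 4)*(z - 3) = z^2 - 7*z + 12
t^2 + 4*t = t*(t + 4)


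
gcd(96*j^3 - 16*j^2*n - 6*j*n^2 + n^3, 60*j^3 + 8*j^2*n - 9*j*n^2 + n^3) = 6*j - n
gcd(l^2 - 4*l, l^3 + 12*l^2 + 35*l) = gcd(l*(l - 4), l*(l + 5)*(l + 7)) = l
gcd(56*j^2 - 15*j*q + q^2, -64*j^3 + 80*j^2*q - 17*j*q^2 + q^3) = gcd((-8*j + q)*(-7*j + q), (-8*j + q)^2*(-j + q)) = -8*j + q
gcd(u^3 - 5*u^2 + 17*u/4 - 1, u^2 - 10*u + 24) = u - 4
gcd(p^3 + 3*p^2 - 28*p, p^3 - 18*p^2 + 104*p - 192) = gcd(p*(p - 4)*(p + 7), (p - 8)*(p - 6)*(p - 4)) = p - 4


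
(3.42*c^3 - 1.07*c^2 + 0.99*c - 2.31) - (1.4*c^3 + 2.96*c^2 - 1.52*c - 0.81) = 2.02*c^3 - 4.03*c^2 + 2.51*c - 1.5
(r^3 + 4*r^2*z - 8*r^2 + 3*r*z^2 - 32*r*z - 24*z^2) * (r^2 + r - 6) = r^5 + 4*r^4*z - 7*r^4 + 3*r^3*z^2 - 28*r^3*z - 14*r^3 - 21*r^2*z^2 - 56*r^2*z + 48*r^2 - 42*r*z^2 + 192*r*z + 144*z^2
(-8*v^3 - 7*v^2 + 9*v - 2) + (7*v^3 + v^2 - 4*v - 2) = -v^3 - 6*v^2 + 5*v - 4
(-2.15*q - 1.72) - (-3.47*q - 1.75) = 1.32*q + 0.03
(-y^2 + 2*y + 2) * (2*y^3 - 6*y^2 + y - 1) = -2*y^5 + 10*y^4 - 9*y^3 - 9*y^2 - 2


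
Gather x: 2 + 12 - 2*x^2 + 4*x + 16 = -2*x^2 + 4*x + 30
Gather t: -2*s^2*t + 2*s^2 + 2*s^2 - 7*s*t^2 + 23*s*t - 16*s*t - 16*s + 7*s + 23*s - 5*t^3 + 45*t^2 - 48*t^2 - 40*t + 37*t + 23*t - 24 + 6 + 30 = 4*s^2 + 14*s - 5*t^3 + t^2*(-7*s - 3) + t*(-2*s^2 + 7*s + 20) + 12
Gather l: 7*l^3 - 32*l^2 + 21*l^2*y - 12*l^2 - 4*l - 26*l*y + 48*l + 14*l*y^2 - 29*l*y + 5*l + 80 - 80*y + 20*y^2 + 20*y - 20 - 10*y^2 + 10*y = 7*l^3 + l^2*(21*y - 44) + l*(14*y^2 - 55*y + 49) + 10*y^2 - 50*y + 60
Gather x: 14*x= 14*x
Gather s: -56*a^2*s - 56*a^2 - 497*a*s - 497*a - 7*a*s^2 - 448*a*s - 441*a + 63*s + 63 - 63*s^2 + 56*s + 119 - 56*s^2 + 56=-56*a^2 - 938*a + s^2*(-7*a - 119) + s*(-56*a^2 - 945*a + 119) + 238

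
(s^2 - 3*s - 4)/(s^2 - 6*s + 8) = (s + 1)/(s - 2)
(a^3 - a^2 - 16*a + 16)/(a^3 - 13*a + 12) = (a - 4)/(a - 3)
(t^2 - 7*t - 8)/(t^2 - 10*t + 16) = (t + 1)/(t - 2)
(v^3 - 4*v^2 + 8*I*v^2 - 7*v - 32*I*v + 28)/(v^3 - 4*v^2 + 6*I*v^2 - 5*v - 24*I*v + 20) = (v + 7*I)/(v + 5*I)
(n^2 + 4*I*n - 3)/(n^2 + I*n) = (n + 3*I)/n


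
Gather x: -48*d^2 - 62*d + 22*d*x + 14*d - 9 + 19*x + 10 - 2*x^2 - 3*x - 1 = -48*d^2 - 48*d - 2*x^2 + x*(22*d + 16)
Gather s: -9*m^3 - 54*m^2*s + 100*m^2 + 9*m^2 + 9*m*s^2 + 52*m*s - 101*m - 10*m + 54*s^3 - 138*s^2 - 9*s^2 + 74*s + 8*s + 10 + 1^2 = -9*m^3 + 109*m^2 - 111*m + 54*s^3 + s^2*(9*m - 147) + s*(-54*m^2 + 52*m + 82) + 11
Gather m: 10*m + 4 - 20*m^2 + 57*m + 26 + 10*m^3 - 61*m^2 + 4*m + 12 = 10*m^3 - 81*m^2 + 71*m + 42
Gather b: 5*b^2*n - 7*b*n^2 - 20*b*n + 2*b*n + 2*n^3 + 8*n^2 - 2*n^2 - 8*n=5*b^2*n + b*(-7*n^2 - 18*n) + 2*n^3 + 6*n^2 - 8*n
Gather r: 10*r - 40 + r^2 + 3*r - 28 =r^2 + 13*r - 68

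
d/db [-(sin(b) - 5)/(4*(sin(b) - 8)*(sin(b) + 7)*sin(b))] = (sin(b)^3 - 8*sin(b)^2 + 5*sin(b) + 140)*cos(b)/(2*(sin(b) - 8)^2*(sin(b) + 7)^2*sin(b)^2)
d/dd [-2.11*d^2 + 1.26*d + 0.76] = 1.26 - 4.22*d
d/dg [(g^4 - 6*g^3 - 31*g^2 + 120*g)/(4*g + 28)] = (3*g^4 + 16*g^3 - 157*g^2 - 434*g + 840)/(4*(g^2 + 14*g + 49))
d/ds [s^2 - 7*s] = 2*s - 7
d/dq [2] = 0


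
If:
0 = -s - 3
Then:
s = -3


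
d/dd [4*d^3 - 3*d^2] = 6*d*(2*d - 1)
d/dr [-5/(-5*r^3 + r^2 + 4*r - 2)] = 5*(-15*r^2 + 2*r + 4)/(5*r^3 - r^2 - 4*r + 2)^2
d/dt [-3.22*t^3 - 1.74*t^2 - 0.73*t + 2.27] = -9.66*t^2 - 3.48*t - 0.73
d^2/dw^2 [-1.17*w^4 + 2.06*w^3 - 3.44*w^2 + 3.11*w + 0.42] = -14.04*w^2 + 12.36*w - 6.88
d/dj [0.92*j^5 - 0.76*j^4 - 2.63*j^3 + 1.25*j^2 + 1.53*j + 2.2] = 4.6*j^4 - 3.04*j^3 - 7.89*j^2 + 2.5*j + 1.53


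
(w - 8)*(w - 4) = w^2 - 12*w + 32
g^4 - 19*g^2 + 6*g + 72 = (g - 3)^2*(g + 2)*(g + 4)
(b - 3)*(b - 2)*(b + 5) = b^3 - 19*b + 30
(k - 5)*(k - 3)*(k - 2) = k^3 - 10*k^2 + 31*k - 30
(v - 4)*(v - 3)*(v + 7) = v^3 - 37*v + 84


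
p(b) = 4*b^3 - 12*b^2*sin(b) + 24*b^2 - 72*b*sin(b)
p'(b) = -12*b^2*cos(b) + 12*b^2 - 24*b*sin(b) - 72*b*cos(b) + 48*b - 72*sin(b)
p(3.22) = 410.29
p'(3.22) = 645.84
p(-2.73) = 54.63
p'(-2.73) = -137.19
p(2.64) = 109.26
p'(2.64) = 385.27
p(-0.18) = -1.50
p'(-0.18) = 16.23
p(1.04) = -45.31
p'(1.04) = -65.20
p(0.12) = -0.70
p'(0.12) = -11.78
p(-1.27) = -38.33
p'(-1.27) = 19.41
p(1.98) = -48.81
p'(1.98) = 107.87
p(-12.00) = -3919.60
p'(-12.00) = 538.81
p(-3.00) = 92.76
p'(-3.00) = -142.92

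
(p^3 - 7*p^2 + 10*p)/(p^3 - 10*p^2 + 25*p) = (p - 2)/(p - 5)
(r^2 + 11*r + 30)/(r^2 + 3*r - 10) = (r + 6)/(r - 2)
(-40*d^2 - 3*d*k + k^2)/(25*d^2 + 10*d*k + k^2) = (-8*d + k)/(5*d + k)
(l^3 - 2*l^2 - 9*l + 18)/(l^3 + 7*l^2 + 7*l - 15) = (l^2 - 5*l + 6)/(l^2 + 4*l - 5)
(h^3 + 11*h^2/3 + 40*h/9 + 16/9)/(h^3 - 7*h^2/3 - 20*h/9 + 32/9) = (3*h^2 + 7*h + 4)/(3*h^2 - 11*h + 8)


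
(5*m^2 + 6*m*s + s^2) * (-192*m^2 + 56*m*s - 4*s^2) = -960*m^4 - 872*m^3*s + 124*m^2*s^2 + 32*m*s^3 - 4*s^4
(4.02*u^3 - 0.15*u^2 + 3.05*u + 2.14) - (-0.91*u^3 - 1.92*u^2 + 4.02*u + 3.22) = 4.93*u^3 + 1.77*u^2 - 0.97*u - 1.08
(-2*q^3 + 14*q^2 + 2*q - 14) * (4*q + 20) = -8*q^4 + 16*q^3 + 288*q^2 - 16*q - 280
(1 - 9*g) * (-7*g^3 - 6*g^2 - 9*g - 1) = 63*g^4 + 47*g^3 + 75*g^2 - 1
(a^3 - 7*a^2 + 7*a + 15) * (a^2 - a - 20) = a^5 - 8*a^4 - 6*a^3 + 148*a^2 - 155*a - 300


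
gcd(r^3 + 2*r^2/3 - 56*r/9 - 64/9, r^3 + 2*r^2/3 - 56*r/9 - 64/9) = r^3 + 2*r^2/3 - 56*r/9 - 64/9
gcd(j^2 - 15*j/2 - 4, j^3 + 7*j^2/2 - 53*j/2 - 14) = j + 1/2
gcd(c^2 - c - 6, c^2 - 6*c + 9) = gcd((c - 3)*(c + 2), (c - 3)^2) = c - 3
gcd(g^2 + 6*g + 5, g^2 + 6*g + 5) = g^2 + 6*g + 5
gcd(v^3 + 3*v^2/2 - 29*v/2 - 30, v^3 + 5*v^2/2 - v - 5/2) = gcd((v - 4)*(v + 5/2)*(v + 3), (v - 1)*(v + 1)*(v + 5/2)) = v + 5/2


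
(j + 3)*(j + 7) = j^2 + 10*j + 21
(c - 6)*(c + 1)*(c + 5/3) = c^3 - 10*c^2/3 - 43*c/3 - 10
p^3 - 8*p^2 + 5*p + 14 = (p - 7)*(p - 2)*(p + 1)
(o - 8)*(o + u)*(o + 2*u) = o^3 + 3*o^2*u - 8*o^2 + 2*o*u^2 - 24*o*u - 16*u^2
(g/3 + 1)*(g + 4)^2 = g^3/3 + 11*g^2/3 + 40*g/3 + 16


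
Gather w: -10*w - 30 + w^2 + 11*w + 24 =w^2 + w - 6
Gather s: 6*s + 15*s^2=15*s^2 + 6*s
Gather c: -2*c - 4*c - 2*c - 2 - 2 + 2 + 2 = -8*c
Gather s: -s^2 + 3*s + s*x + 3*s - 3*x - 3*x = -s^2 + s*(x + 6) - 6*x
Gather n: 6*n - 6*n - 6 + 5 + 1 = 0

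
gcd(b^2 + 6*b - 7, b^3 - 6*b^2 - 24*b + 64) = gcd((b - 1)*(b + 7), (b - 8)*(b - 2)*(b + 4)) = 1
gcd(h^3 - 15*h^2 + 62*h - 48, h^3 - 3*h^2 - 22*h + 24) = h^2 - 7*h + 6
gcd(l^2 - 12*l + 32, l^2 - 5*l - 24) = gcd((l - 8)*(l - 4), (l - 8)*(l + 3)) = l - 8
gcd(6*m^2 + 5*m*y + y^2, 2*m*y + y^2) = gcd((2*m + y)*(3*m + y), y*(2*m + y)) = 2*m + y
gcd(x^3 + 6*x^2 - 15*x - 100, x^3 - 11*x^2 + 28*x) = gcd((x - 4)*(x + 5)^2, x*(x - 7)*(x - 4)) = x - 4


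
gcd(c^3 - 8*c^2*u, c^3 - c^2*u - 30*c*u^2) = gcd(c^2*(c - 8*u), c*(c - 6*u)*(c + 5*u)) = c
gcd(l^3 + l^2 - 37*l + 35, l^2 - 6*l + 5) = l^2 - 6*l + 5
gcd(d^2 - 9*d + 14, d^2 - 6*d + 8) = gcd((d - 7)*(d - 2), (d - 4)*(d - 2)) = d - 2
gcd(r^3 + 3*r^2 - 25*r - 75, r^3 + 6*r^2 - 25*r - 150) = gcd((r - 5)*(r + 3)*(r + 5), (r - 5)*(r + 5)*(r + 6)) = r^2 - 25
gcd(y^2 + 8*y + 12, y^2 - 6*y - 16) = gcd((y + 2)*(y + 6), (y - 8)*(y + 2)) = y + 2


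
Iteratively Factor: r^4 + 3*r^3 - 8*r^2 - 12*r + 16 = (r - 1)*(r^3 + 4*r^2 - 4*r - 16) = (r - 1)*(r + 2)*(r^2 + 2*r - 8) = (r - 1)*(r + 2)*(r + 4)*(r - 2)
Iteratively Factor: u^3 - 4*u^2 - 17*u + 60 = (u - 3)*(u^2 - u - 20) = (u - 5)*(u - 3)*(u + 4)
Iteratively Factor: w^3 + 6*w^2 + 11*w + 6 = (w + 2)*(w^2 + 4*w + 3) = (w + 1)*(w + 2)*(w + 3)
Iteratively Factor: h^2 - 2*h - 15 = (h - 5)*(h + 3)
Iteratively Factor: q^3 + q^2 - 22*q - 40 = (q + 2)*(q^2 - q - 20) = (q - 5)*(q + 2)*(q + 4)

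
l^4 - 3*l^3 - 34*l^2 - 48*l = l*(l - 8)*(l + 2)*(l + 3)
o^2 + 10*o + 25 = (o + 5)^2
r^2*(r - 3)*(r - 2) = r^4 - 5*r^3 + 6*r^2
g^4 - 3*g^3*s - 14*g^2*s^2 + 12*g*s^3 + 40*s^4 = (g - 5*s)*(g - 2*s)*(g + 2*s)^2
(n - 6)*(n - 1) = n^2 - 7*n + 6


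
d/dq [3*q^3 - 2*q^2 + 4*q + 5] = 9*q^2 - 4*q + 4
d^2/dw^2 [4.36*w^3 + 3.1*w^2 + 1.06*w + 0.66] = 26.16*w + 6.2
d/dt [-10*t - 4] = -10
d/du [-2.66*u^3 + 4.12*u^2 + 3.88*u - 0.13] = -7.98*u^2 + 8.24*u + 3.88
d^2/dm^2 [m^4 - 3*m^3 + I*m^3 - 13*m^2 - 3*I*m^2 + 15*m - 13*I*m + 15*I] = 12*m^2 + 6*m*(-3 + I) - 26 - 6*I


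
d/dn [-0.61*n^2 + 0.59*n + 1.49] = 0.59 - 1.22*n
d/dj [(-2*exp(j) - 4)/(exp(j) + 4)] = -4*exp(j)/(exp(j) + 4)^2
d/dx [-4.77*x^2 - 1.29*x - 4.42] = -9.54*x - 1.29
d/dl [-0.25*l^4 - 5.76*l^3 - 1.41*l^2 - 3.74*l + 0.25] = -1.0*l^3 - 17.28*l^2 - 2.82*l - 3.74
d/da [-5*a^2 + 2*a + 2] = 2 - 10*a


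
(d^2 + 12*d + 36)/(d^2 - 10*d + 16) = (d^2 + 12*d + 36)/(d^2 - 10*d + 16)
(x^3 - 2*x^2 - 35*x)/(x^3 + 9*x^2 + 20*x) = (x - 7)/(x + 4)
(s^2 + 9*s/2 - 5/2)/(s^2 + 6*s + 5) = (s - 1/2)/(s + 1)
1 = 1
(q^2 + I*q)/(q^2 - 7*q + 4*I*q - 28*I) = q*(q + I)/(q^2 + q*(-7 + 4*I) - 28*I)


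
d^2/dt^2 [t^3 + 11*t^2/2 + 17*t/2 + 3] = 6*t + 11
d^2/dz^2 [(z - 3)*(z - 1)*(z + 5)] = 6*z + 2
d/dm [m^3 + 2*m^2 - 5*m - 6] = 3*m^2 + 4*m - 5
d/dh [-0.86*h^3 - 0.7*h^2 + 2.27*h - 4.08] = -2.58*h^2 - 1.4*h + 2.27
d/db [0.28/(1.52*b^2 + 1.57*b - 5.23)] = (-0.8512*b - 0.4396)/(1.52*b^2 + 1.57*b - 5.23)^2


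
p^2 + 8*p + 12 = (p + 2)*(p + 6)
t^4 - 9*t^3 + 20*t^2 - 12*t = t*(t - 6)*(t - 2)*(t - 1)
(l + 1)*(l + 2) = l^2 + 3*l + 2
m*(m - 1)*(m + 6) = m^3 + 5*m^2 - 6*m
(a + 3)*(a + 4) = a^2 + 7*a + 12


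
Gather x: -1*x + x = 0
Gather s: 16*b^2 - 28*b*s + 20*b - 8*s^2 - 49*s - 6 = 16*b^2 + 20*b - 8*s^2 + s*(-28*b - 49) - 6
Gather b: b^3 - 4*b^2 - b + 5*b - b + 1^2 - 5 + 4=b^3 - 4*b^2 + 3*b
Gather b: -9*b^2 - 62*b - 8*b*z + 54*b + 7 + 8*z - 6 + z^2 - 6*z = -9*b^2 + b*(-8*z - 8) + z^2 + 2*z + 1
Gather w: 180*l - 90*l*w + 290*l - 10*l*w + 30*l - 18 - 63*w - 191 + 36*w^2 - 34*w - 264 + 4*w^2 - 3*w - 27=500*l + 40*w^2 + w*(-100*l - 100) - 500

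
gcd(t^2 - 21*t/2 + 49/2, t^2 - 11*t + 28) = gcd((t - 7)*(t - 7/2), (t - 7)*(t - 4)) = t - 7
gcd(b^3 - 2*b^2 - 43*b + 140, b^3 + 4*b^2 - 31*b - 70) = b^2 + 2*b - 35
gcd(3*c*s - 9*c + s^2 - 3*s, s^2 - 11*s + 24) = s - 3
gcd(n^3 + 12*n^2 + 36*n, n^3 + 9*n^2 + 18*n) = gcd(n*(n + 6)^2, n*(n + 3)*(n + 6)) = n^2 + 6*n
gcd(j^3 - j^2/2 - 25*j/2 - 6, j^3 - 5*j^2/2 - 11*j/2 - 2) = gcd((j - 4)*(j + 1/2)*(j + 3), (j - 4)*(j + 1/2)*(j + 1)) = j^2 - 7*j/2 - 2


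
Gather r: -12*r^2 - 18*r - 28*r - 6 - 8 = -12*r^2 - 46*r - 14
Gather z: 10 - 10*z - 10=-10*z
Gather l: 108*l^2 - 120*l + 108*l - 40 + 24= 108*l^2 - 12*l - 16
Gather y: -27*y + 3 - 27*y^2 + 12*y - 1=-27*y^2 - 15*y + 2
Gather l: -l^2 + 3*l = -l^2 + 3*l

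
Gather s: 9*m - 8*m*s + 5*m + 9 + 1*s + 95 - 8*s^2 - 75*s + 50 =14*m - 8*s^2 + s*(-8*m - 74) + 154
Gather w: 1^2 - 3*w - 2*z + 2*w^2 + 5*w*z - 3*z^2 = 2*w^2 + w*(5*z - 3) - 3*z^2 - 2*z + 1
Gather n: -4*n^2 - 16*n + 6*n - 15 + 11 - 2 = -4*n^2 - 10*n - 6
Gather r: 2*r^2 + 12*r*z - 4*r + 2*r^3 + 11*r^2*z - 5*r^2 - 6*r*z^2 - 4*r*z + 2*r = 2*r^3 + r^2*(11*z - 3) + r*(-6*z^2 + 8*z - 2)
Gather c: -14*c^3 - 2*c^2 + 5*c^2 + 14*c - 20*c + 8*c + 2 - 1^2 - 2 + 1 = -14*c^3 + 3*c^2 + 2*c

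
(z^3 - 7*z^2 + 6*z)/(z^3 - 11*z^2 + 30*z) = (z - 1)/(z - 5)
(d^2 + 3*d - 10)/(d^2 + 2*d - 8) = (d + 5)/(d + 4)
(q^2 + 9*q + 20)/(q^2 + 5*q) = (q + 4)/q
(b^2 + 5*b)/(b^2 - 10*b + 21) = b*(b + 5)/(b^2 - 10*b + 21)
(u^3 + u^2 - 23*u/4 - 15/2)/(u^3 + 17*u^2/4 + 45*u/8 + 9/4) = 2*(2*u - 5)/(4*u + 3)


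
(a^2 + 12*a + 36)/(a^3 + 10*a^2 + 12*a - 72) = 1/(a - 2)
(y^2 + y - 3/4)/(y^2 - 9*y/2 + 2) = (y + 3/2)/(y - 4)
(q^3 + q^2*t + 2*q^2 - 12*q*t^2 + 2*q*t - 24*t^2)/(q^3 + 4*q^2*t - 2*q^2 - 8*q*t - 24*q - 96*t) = (q^2 - 3*q*t + 2*q - 6*t)/(q^2 - 2*q - 24)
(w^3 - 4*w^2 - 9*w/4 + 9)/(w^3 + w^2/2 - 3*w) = (w^2 - 5*w/2 - 6)/(w*(w + 2))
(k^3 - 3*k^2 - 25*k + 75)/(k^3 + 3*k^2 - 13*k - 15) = (k - 5)/(k + 1)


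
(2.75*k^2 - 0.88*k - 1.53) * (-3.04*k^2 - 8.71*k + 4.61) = -8.36*k^4 - 21.2773*k^3 + 24.9935*k^2 + 9.2695*k - 7.0533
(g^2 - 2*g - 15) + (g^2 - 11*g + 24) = 2*g^2 - 13*g + 9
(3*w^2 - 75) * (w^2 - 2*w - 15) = 3*w^4 - 6*w^3 - 120*w^2 + 150*w + 1125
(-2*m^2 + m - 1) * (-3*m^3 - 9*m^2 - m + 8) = 6*m^5 + 15*m^4 - 4*m^3 - 8*m^2 + 9*m - 8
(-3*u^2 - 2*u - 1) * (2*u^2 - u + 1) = -6*u^4 - u^3 - 3*u^2 - u - 1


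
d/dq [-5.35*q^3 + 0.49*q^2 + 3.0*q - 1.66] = -16.05*q^2 + 0.98*q + 3.0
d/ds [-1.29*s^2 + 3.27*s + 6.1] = 3.27 - 2.58*s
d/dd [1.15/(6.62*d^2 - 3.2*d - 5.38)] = (3.68 - 15.226*d)/(-6.62*d^2 + 3.2*d + 5.38)^2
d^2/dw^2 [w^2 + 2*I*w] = 2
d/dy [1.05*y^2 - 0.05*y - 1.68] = 2.1*y - 0.05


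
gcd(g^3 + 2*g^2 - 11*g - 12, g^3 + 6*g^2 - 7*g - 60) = g^2 + g - 12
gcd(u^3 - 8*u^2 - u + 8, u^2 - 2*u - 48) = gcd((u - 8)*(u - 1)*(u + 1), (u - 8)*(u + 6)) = u - 8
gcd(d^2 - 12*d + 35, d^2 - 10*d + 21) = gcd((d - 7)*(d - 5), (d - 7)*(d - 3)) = d - 7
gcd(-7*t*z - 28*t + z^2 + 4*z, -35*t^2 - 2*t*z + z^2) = -7*t + z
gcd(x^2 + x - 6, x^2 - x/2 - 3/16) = 1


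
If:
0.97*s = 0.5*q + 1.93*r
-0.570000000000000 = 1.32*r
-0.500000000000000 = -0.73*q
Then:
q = 0.68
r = -0.43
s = -0.51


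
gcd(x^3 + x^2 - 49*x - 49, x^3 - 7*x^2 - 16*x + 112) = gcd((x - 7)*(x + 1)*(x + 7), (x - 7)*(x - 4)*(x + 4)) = x - 7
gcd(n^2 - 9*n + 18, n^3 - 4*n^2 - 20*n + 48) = n - 6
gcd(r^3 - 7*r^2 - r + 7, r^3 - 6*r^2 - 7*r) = r^2 - 6*r - 7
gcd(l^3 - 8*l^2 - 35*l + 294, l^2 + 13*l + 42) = l + 6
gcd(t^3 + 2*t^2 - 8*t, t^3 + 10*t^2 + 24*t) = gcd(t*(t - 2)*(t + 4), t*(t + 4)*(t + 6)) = t^2 + 4*t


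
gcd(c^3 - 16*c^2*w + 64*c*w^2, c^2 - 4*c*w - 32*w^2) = -c + 8*w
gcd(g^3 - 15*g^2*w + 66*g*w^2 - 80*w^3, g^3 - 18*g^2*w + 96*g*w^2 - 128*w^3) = g^2 - 10*g*w + 16*w^2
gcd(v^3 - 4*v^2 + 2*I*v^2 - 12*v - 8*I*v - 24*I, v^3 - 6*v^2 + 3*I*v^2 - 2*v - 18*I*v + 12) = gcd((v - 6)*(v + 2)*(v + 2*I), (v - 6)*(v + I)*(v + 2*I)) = v^2 + v*(-6 + 2*I) - 12*I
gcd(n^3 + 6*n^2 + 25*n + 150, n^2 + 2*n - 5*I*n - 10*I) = n - 5*I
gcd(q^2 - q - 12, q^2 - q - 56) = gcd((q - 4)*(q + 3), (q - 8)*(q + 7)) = 1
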